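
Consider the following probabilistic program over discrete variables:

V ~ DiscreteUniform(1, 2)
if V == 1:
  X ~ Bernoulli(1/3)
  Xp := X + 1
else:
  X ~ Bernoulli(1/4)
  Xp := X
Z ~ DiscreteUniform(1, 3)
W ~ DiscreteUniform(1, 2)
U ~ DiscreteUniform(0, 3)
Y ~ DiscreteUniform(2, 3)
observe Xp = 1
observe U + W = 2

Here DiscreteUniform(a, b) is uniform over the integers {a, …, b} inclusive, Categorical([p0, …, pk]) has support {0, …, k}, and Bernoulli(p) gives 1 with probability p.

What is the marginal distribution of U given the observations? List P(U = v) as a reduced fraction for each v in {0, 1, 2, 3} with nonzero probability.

P(U=0) = 1/2, P(U=1) = 1/2

Enumerate traces; 24 have nonzero weight after conditioning:
  (V=1, X=0, Z=1, W=1, U=1, Y=2) weight 1/144
  (V=1, X=0, Z=1, W=1, U=1, Y=3) weight 1/144
  (V=1, X=0, Z=1, W=2, U=0, Y=2) weight 1/144
  (V=1, X=0, Z=1, W=2, U=0, Y=3) weight 1/144
  (V=1, X=0, Z=2, W=1, U=1, Y=2) weight 1/144
  (V=1, X=0, Z=2, W=1, U=1, Y=3) weight 1/144
  (V=1, X=0, Z=2, W=2, U=0, Y=2) weight 1/144
  (V=1, X=0, Z=2, W=2, U=0, Y=3) weight 1/144
  … 16 more
Group by U:
  weight(U=0) = 11/192
  weight(U=1) = 11/192
Total weight = 11/192 + 11/192 = 11/96
P(U=0 | obs) = 11/192 / 11/96 = 1/2
P(U=1 | obs) = 11/192 / 11/96 = 1/2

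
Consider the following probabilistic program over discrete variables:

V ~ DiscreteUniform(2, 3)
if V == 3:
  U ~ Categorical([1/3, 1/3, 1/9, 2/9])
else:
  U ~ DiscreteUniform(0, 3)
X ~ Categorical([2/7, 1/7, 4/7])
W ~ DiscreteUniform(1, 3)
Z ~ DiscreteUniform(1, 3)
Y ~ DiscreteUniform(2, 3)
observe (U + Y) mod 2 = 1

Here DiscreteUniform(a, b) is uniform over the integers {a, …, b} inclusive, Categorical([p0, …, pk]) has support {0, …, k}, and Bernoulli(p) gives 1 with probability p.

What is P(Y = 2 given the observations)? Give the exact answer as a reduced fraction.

Enumerate traces; 216 have nonzero weight after conditioning:
  (V=2, U=0, X=0, W=1, Z=1, Y=3) weight 1/504
  (V=2, U=0, X=0, W=1, Z=2, Y=3) weight 1/504
  (V=2, U=0, X=0, W=1, Z=3, Y=3) weight 1/504
  (V=2, U=0, X=0, W=2, Z=1, Y=3) weight 1/504
  (V=2, U=0, X=0, W=2, Z=2, Y=3) weight 1/504
  (V=2, U=0, X=0, W=2, Z=3, Y=3) weight 1/504
  (V=2, U=0, X=0, W=3, Z=1, Y=3) weight 1/504
  (V=2, U=0, X=0, W=3, Z=2, Y=3) weight 1/504
  (V=2, U=1, X=0, W=1, Z=1, Y=2) weight 1/504
  … 207 more
Group by Y:
  weight(Y=2) = 19/72
  weight(Y=3) = 17/72
Total weight = 19/72 + 17/72 = 1/2
P(Y=2 | obs) = 19/72 / 1/2 = 19/36
P(Y=3 | obs) = 17/72 / 1/2 = 17/36

P(Y = 2 | obs) = 19/36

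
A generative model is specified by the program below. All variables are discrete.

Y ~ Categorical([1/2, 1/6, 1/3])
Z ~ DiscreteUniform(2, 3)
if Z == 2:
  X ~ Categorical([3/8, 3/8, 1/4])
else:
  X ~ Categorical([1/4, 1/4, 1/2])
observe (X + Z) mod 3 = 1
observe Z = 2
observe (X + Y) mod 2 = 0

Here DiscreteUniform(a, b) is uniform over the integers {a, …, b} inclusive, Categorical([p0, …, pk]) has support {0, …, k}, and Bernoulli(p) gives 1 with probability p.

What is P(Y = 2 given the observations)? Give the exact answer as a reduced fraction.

P(Y = 2 | obs) = 2/5

Enumerate traces; 2 have nonzero weight after conditioning:
  (Y=0, Z=2, X=2) weight 1/16
  (Y=2, Z=2, X=2) weight 1/24
Group by Y:
  weight(Y=0) = 1/16
  weight(Y=2) = 1/24
Total weight = 1/16 + 1/24 = 5/48
P(Y=0 | obs) = 1/16 / 5/48 = 3/5
P(Y=2 | obs) = 1/24 / 5/48 = 2/5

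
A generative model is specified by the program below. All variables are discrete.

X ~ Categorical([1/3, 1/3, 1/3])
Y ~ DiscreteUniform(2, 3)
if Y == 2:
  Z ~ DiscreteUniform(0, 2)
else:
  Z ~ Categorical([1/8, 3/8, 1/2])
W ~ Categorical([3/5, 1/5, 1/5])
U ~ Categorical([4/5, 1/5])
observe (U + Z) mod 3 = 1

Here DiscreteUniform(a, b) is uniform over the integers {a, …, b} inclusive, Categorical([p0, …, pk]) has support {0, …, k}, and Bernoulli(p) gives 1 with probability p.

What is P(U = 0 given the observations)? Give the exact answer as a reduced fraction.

Enumerate traces; 36 have nonzero weight after conditioning:
  (X=0, Y=2, Z=0, W=0, U=1) weight 1/150
  (X=0, Y=2, Z=0, W=1, U=1) weight 1/450
  (X=0, Y=2, Z=0, W=2, U=1) weight 1/450
  (X=0, Y=2, Z=1, W=0, U=0) weight 2/75
  (X=0, Y=2, Z=1, W=1, U=0) weight 2/225
  (X=0, Y=2, Z=1, W=2, U=0) weight 2/225
  (X=0, Y=3, Z=0, W=0, U=1) weight 1/400
  (X=0, Y=3, Z=0, W=1, U=1) weight 1/1200
  … 28 more
Group by U:
  weight(U=0) = 17/60
  weight(U=1) = 11/240
Total weight = 17/60 + 11/240 = 79/240
P(U=0 | obs) = 17/60 / 79/240 = 68/79
P(U=1 | obs) = 11/240 / 79/240 = 11/79

P(U = 0 | obs) = 68/79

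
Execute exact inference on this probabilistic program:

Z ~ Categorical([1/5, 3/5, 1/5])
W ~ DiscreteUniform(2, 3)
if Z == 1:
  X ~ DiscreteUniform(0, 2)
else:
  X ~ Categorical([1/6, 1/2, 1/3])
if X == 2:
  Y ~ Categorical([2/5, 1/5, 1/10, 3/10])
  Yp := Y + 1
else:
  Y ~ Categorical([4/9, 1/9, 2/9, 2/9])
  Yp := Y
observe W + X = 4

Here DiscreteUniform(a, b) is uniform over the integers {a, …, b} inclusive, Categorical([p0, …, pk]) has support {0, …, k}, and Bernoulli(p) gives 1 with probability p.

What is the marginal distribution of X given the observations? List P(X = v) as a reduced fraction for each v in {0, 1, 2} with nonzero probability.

Enumerate traces; 24 have nonzero weight after conditioning:
  (Z=0, W=2, X=2, Y=0) weight 1/75
  (Z=0, W=2, X=2, Y=1) weight 1/150
  (Z=0, W=2, X=2, Y=2) weight 1/300
  (Z=0, W=2, X=2, Y=3) weight 1/100
  (Z=0, W=3, X=1, Y=0) weight 1/45
  (Z=0, W=3, X=1, Y=1) weight 1/180
  (Z=0, W=3, X=1, Y=2) weight 1/90
  (Z=0, W=3, X=1, Y=3) weight 1/90
  … 16 more
Group by X:
  weight(X=1) = 1/5
  weight(X=2) = 1/6
Total weight = 1/5 + 1/6 = 11/30
P(X=1 | obs) = 1/5 / 11/30 = 6/11
P(X=2 | obs) = 1/6 / 11/30 = 5/11

P(X=1) = 6/11, P(X=2) = 5/11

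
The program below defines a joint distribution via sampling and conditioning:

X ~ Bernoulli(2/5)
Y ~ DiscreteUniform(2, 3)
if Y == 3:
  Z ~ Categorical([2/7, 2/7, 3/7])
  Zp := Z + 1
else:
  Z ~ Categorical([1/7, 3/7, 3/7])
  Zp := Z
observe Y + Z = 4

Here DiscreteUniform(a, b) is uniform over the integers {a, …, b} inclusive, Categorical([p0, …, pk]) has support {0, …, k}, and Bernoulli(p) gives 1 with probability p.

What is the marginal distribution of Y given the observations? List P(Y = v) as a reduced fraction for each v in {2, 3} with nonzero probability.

Enumerate traces; 4 have nonzero weight after conditioning:
  (X=0, Y=2, Z=2) weight 9/70
  (X=0, Y=3, Z=1) weight 3/35
  (X=1, Y=2, Z=2) weight 3/35
  (X=1, Y=3, Z=1) weight 2/35
Group by Y:
  weight(Y=2) = 3/14
  weight(Y=3) = 1/7
Total weight = 3/14 + 1/7 = 5/14
P(Y=2 | obs) = 3/14 / 5/14 = 3/5
P(Y=3 | obs) = 1/7 / 5/14 = 2/5

P(Y=2) = 3/5, P(Y=3) = 2/5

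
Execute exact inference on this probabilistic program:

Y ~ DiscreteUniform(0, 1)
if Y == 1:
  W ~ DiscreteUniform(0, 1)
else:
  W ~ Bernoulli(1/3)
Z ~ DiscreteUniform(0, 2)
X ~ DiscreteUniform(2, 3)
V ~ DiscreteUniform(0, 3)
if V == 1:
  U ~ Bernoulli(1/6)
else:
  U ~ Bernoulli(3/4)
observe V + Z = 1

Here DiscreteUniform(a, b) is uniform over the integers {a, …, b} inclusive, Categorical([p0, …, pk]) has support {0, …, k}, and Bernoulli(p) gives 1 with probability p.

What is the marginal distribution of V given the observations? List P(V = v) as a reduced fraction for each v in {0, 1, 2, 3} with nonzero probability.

Enumerate traces; 32 have nonzero weight after conditioning:
  (Y=0, W=0, Z=0, X=2, V=1, U=0) weight 5/432
  (Y=0, W=0, Z=0, X=2, V=1, U=1) weight 1/432
  (Y=0, W=0, Z=0, X=3, V=1, U=0) weight 5/432
  (Y=0, W=0, Z=0, X=3, V=1, U=1) weight 1/432
  (Y=0, W=0, Z=1, X=2, V=0, U=0) weight 1/288
  (Y=0, W=0, Z=1, X=2, V=0, U=1) weight 1/96
  (Y=0, W=0, Z=1, X=3, V=0, U=0) weight 1/288
  (Y=0, W=0, Z=1, X=3, V=0, U=1) weight 1/96
  … 24 more
Group by V:
  weight(V=0) = 1/12
  weight(V=1) = 1/12
Total weight = 1/12 + 1/12 = 1/6
P(V=0 | obs) = 1/12 / 1/6 = 1/2
P(V=1 | obs) = 1/12 / 1/6 = 1/2

P(V=0) = 1/2, P(V=1) = 1/2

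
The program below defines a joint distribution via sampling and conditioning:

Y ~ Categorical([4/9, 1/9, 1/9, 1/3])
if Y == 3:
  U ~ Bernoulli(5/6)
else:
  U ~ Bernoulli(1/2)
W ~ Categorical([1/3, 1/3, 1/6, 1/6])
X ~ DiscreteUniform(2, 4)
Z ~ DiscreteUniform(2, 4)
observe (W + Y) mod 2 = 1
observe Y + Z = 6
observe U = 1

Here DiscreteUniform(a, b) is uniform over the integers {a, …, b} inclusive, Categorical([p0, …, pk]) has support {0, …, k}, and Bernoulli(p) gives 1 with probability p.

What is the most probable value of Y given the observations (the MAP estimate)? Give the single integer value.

argmax_v P(Y = v | obs) = 3

Enumerate traces; 12 have nonzero weight after conditioning:
  (Y=2, U=1, W=1, X=2, Z=4) weight 1/486
  (Y=2, U=1, W=1, X=3, Z=4) weight 1/486
  (Y=2, U=1, W=1, X=4, Z=4) weight 1/486
  (Y=2, U=1, W=3, X=2, Z=4) weight 1/972
  (Y=2, U=1, W=3, X=3, Z=4) weight 1/972
  (Y=2, U=1, W=3, X=4, Z=4) weight 1/972
  (Y=3, U=1, W=0, X=2, Z=3) weight 5/486
  (Y=3, U=1, W=0, X=3, Z=3) weight 5/486
  … 4 more
Group by Y:
  weight(Y=2) = 1/108
  weight(Y=3) = 5/108
Total weight = 1/108 + 5/108 = 1/18
P(Y=2 | obs) = 1/108 / 1/18 = 1/6
P(Y=3 | obs) = 5/108 / 1/18 = 5/6
argmax = 3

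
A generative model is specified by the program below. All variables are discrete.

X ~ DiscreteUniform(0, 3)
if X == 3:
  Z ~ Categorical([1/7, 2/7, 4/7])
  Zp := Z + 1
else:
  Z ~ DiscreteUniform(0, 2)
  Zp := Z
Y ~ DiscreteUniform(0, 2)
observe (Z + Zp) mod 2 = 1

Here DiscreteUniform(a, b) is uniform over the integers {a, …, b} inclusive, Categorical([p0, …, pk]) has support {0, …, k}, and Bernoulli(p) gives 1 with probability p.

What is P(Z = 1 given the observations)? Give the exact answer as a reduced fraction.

P(Z = 1 | obs) = 2/7

Enumerate traces; 9 have nonzero weight after conditioning:
  (X=3, Z=0, Y=0) weight 1/84
  (X=3, Z=0, Y=1) weight 1/84
  (X=3, Z=0, Y=2) weight 1/84
  (X=3, Z=1, Y=0) weight 1/42
  (X=3, Z=1, Y=1) weight 1/42
  (X=3, Z=1, Y=2) weight 1/42
  (X=3, Z=2, Y=0) weight 1/21
  (X=3, Z=2, Y=1) weight 1/21
  … 1 more
Group by Z:
  weight(Z=0) = 1/28
  weight(Z=1) = 1/14
  weight(Z=2) = 1/7
Total weight = 1/28 + 1/14 + 1/7 = 1/4
P(Z=0 | obs) = 1/28 / 1/4 = 1/7
P(Z=1 | obs) = 1/14 / 1/4 = 2/7
P(Z=2 | obs) = 1/7 / 1/4 = 4/7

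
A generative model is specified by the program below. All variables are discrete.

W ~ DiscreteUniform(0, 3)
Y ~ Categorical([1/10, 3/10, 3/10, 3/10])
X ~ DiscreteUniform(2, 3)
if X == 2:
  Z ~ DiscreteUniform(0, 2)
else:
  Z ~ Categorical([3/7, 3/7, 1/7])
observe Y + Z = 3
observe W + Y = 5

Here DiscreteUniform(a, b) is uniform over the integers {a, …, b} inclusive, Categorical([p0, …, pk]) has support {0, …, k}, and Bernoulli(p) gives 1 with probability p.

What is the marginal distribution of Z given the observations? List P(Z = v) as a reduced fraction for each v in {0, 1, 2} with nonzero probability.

P(Z=0) = 1/2, P(Z=1) = 1/2

Enumerate traces; 4 have nonzero weight after conditioning:
  (W=2, Y=3, X=2, Z=0) weight 1/80
  (W=2, Y=3, X=3, Z=0) weight 9/560
  (W=3, Y=2, X=2, Z=1) weight 1/80
  (W=3, Y=2, X=3, Z=1) weight 9/560
Group by Z:
  weight(Z=0) = 1/35
  weight(Z=1) = 1/35
Total weight = 1/35 + 1/35 = 2/35
P(Z=0 | obs) = 1/35 / 2/35 = 1/2
P(Z=1 | obs) = 1/35 / 2/35 = 1/2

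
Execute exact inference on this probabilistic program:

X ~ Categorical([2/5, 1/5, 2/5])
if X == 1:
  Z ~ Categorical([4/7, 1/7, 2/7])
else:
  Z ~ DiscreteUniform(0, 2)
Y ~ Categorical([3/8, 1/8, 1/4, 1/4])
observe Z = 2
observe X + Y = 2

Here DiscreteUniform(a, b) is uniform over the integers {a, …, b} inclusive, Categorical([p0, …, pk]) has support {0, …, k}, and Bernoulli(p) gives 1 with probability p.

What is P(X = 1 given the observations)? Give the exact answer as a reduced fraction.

Enumerate traces; 3 have nonzero weight after conditioning:
  (X=0, Z=2, Y=2) weight 1/30
  (X=1, Z=2, Y=1) weight 1/140
  (X=2, Z=2, Y=0) weight 1/20
Group by X:
  weight(X=0) = 1/30
  weight(X=1) = 1/140
  weight(X=2) = 1/20
Total weight = 1/30 + 1/140 + 1/20 = 19/210
P(X=0 | obs) = 1/30 / 19/210 = 7/19
P(X=1 | obs) = 1/140 / 19/210 = 3/38
P(X=2 | obs) = 1/20 / 19/210 = 21/38

P(X = 1 | obs) = 3/38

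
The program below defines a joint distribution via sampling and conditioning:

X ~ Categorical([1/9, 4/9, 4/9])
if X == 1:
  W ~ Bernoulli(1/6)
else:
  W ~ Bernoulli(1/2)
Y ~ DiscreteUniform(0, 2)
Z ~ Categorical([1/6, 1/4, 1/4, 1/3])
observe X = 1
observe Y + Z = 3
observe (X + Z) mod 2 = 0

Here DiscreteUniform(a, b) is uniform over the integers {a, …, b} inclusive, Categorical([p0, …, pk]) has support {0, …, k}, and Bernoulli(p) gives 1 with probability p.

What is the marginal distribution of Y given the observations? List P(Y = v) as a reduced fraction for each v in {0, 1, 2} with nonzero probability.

P(Y=0) = 4/7, P(Y=2) = 3/7

Enumerate traces; 4 have nonzero weight after conditioning:
  (X=1, W=0, Y=0, Z=3) weight 10/243
  (X=1, W=0, Y=2, Z=1) weight 5/162
  (X=1, W=1, Y=0, Z=3) weight 2/243
  (X=1, W=1, Y=2, Z=1) weight 1/162
Group by Y:
  weight(Y=0) = 4/81
  weight(Y=2) = 1/27
Total weight = 4/81 + 1/27 = 7/81
P(Y=0 | obs) = 4/81 / 7/81 = 4/7
P(Y=2 | obs) = 1/27 / 7/81 = 3/7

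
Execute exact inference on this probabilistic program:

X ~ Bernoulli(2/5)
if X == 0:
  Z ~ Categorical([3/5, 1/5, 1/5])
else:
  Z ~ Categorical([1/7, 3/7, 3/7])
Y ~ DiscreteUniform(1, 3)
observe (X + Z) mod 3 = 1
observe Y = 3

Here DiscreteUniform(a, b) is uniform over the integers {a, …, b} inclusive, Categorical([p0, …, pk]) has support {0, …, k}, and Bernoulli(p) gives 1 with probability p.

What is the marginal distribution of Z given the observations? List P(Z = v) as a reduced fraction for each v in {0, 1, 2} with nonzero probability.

P(Z=0) = 10/31, P(Z=1) = 21/31

Enumerate traces; 2 have nonzero weight after conditioning:
  (X=0, Z=1, Y=3) weight 1/25
  (X=1, Z=0, Y=3) weight 2/105
Group by Z:
  weight(Z=0) = 2/105
  weight(Z=1) = 1/25
Total weight = 2/105 + 1/25 = 31/525
P(Z=0 | obs) = 2/105 / 31/525 = 10/31
P(Z=1 | obs) = 1/25 / 31/525 = 21/31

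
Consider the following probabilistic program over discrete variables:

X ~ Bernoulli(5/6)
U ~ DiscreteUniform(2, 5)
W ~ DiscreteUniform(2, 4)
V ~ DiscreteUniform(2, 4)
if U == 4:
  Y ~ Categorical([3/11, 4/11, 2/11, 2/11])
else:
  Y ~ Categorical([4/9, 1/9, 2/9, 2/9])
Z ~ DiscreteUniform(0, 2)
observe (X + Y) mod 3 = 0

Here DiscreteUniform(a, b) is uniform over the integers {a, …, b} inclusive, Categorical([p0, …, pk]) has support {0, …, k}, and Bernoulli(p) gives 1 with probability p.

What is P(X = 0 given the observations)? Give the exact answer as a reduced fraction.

P(X = 0 | obs) = 81/221

Enumerate traces; 324 have nonzero weight after conditioning:
  (X=0, U=2, W=2, V=2, Y=0, Z=0) weight 1/1458
  (X=0, U=2, W=2, V=2, Y=0, Z=1) weight 1/1458
  (X=0, U=2, W=2, V=2, Y=0, Z=2) weight 1/1458
  (X=0, U=2, W=2, V=2, Y=3, Z=0) weight 1/2916
  (X=0, U=2, W=2, V=2, Y=3, Z=1) weight 1/2916
  (X=0, U=2, W=2, V=2, Y=3, Z=2) weight 1/2916
  (X=0, U=2, W=2, V=3, Y=0, Z=0) weight 1/1458
  (X=0, U=2, W=2, V=3, Y=0, Z=1) weight 1/1458
  (X=1, U=2, W=2, V=2, Y=2, Z=0) weight 5/2916
  … 315 more
Group by X:
  weight(X=0) = 9/88
  weight(X=1) = 35/198
Total weight = 9/88 + 35/198 = 221/792
P(X=0 | obs) = 9/88 / 221/792 = 81/221
P(X=1 | obs) = 35/198 / 221/792 = 140/221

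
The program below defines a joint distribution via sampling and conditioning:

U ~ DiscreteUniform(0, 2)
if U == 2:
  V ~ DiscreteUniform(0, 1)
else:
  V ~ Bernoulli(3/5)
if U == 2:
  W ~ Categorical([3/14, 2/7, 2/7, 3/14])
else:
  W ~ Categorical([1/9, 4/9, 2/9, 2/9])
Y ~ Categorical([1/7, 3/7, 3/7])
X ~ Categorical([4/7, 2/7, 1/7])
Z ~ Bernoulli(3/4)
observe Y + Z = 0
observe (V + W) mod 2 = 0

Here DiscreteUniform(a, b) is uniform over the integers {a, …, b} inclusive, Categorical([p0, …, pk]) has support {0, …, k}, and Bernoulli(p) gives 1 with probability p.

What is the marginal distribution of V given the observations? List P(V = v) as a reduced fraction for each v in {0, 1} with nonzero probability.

P(V=0) = 31/94, P(V=1) = 63/94

Enumerate traces; 36 have nonzero weight after conditioning:
  (U=0, V=0, W=0, Y=0, X=0, Z=0) weight 2/6615
  (U=0, V=0, W=0, Y=0, X=1, Z=0) weight 1/6615
  (U=0, V=0, W=0, Y=0, X=2, Z=0) weight 1/13230
  (U=0, V=0, W=2, Y=0, X=0, Z=0) weight 4/6615
  (U=0, V=0, W=2, Y=0, X=1, Z=0) weight 2/6615
  (U=0, V=0, W=2, Y=0, X=2, Z=0) weight 1/6615
  (U=0, V=1, W=1, Y=0, X=0, Z=0) weight 4/2205
  (U=0, V=1, W=1, Y=0, X=1, Z=0) weight 2/2205
  … 28 more
Group by V:
  weight(V=0) = 31/5040
  weight(V=1) = 1/80
Total weight = 31/5040 + 1/80 = 47/2520
P(V=0 | obs) = 31/5040 / 47/2520 = 31/94
P(V=1 | obs) = 1/80 / 47/2520 = 63/94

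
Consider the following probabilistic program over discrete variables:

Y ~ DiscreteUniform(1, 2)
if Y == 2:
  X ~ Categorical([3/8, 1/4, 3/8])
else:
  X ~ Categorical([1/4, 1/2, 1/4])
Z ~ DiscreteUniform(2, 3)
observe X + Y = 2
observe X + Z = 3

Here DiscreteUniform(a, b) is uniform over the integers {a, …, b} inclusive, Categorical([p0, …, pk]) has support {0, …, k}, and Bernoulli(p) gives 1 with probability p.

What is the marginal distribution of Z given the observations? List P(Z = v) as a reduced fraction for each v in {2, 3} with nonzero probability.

P(Z=2) = 4/7, P(Z=3) = 3/7

Enumerate traces; 2 have nonzero weight after conditioning:
  (Y=1, X=1, Z=2) weight 1/8
  (Y=2, X=0, Z=3) weight 3/32
Group by Z:
  weight(Z=2) = 1/8
  weight(Z=3) = 3/32
Total weight = 1/8 + 3/32 = 7/32
P(Z=2 | obs) = 1/8 / 7/32 = 4/7
P(Z=3 | obs) = 3/32 / 7/32 = 3/7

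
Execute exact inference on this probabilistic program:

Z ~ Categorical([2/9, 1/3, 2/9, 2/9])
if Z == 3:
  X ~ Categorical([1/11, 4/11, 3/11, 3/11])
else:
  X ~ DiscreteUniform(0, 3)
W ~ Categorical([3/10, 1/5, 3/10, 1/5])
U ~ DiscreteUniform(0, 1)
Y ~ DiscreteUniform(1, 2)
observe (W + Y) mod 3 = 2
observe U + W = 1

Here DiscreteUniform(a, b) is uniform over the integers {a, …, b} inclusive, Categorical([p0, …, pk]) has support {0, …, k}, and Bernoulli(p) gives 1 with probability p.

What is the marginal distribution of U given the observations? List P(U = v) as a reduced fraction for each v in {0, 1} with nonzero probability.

Enumerate traces; 32 have nonzero weight after conditioning:
  (Z=0, X=0, W=0, U=1, Y=2) weight 1/240
  (Z=0, X=0, W=1, U=0, Y=1) weight 1/360
  (Z=0, X=1, W=0, U=1, Y=2) weight 1/240
  (Z=0, X=1, W=1, U=0, Y=1) weight 1/360
  (Z=0, X=2, W=0, U=1, Y=2) weight 1/240
  (Z=0, X=2, W=1, U=0, Y=1) weight 1/360
  (Z=0, X=3, W=0, U=1, Y=2) weight 1/240
  (Z=0, X=3, W=1, U=0, Y=1) weight 1/360
  … 24 more
Group by U:
  weight(U=0) = 1/20
  weight(U=1) = 3/40
Total weight = 1/20 + 3/40 = 1/8
P(U=0 | obs) = 1/20 / 1/8 = 2/5
P(U=1 | obs) = 3/40 / 1/8 = 3/5

P(U=0) = 2/5, P(U=1) = 3/5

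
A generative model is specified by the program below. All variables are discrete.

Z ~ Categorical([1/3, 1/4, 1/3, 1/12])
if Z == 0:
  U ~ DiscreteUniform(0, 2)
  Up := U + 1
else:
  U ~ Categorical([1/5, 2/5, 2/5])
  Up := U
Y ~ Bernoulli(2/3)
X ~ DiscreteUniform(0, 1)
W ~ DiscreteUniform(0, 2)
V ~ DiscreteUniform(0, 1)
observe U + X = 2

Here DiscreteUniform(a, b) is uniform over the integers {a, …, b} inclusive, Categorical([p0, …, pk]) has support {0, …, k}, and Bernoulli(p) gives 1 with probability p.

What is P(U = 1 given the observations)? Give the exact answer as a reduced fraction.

Enumerate traces; 96 have nonzero weight after conditioning:
  (Z=0, U=1, Y=0, X=1, W=0, V=0) weight 1/324
  (Z=0, U=1, Y=0, X=1, W=0, V=1) weight 1/324
  (Z=0, U=1, Y=0, X=1, W=1, V=0) weight 1/324
  (Z=0, U=1, Y=0, X=1, W=1, V=1) weight 1/324
  (Z=0, U=1, Y=0, X=1, W=2, V=0) weight 1/324
  (Z=0, U=1, Y=0, X=1, W=2, V=1) weight 1/324
  (Z=0, U=1, Y=1, X=1, W=0, V=0) weight 1/162
  (Z=0, U=1, Y=1, X=1, W=0, V=1) weight 1/162
  (Z=0, U=2, Y=0, X=0, W=0, V=0) weight 1/324
  … 87 more
Group by U:
  weight(U=1) = 17/90
  weight(U=2) = 17/90
Total weight = 17/90 + 17/90 = 17/45
P(U=1 | obs) = 17/90 / 17/45 = 1/2
P(U=2 | obs) = 17/90 / 17/45 = 1/2

P(U = 1 | obs) = 1/2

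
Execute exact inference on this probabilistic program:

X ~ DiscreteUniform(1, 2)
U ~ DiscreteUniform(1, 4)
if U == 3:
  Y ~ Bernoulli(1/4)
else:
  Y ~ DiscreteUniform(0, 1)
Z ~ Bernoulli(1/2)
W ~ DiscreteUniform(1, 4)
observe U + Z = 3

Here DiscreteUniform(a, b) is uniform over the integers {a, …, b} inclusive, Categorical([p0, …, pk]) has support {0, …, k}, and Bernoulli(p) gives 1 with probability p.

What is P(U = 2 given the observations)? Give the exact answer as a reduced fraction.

Enumerate traces; 32 have nonzero weight after conditioning:
  (X=1, U=2, Y=0, Z=1, W=1) weight 1/128
  (X=1, U=2, Y=0, Z=1, W=2) weight 1/128
  (X=1, U=2, Y=0, Z=1, W=3) weight 1/128
  (X=1, U=2, Y=0, Z=1, W=4) weight 1/128
  (X=1, U=2, Y=1, Z=1, W=1) weight 1/128
  (X=1, U=2, Y=1, Z=1, W=2) weight 1/128
  (X=1, U=2, Y=1, Z=1, W=3) weight 1/128
  (X=1, U=2, Y=1, Z=1, W=4) weight 1/128
  (X=1, U=3, Y=0, Z=0, W=1) weight 3/256
  … 23 more
Group by U:
  weight(U=2) = 1/8
  weight(U=3) = 1/8
Total weight = 1/8 + 1/8 = 1/4
P(U=2 | obs) = 1/8 / 1/4 = 1/2
P(U=3 | obs) = 1/8 / 1/4 = 1/2

P(U = 2 | obs) = 1/2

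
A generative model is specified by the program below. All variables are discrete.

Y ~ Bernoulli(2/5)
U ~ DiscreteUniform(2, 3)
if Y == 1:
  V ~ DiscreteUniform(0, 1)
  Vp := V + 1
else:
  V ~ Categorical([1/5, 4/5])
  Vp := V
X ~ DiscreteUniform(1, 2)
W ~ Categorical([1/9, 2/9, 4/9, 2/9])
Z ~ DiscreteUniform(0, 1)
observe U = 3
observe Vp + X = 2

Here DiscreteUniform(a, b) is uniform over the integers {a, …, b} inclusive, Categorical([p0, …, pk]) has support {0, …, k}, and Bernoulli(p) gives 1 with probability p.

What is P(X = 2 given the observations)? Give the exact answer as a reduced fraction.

Enumerate traces; 24 have nonzero weight after conditioning:
  (Y=0, U=3, V=0, X=2, W=0, Z=0) weight 1/600
  (Y=0, U=3, V=0, X=2, W=0, Z=1) weight 1/600
  (Y=0, U=3, V=0, X=2, W=1, Z=0) weight 1/300
  (Y=0, U=3, V=0, X=2, W=1, Z=1) weight 1/300
  (Y=0, U=3, V=0, X=2, W=2, Z=0) weight 1/150
  (Y=0, U=3, V=0, X=2, W=2, Z=1) weight 1/150
  (Y=0, U=3, V=0, X=2, W=3, Z=0) weight 1/300
  (Y=0, U=3, V=0, X=2, W=3, Z=1) weight 1/300
  (Y=0, U=3, V=1, X=1, W=0, Z=0) weight 1/150
  … 15 more
Group by X:
  weight(X=1) = 17/100
  weight(X=2) = 3/100
Total weight = 17/100 + 3/100 = 1/5
P(X=1 | obs) = 17/100 / 1/5 = 17/20
P(X=2 | obs) = 3/100 / 1/5 = 3/20

P(X = 2 | obs) = 3/20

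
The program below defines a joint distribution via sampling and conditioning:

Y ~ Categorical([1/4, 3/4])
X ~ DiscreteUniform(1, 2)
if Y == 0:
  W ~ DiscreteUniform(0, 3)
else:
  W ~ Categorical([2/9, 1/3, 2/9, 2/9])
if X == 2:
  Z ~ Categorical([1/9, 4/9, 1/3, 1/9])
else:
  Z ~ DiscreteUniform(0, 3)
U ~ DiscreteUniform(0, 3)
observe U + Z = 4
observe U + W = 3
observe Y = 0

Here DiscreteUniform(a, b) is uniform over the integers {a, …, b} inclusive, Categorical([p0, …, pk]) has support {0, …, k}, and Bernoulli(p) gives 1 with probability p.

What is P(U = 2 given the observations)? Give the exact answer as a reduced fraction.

P(U = 2 | obs) = 21/59

Enumerate traces; 6 have nonzero weight after conditioning:
  (Y=0, X=1, W=0, Z=1, U=3) weight 1/512
  (Y=0, X=1, W=1, Z=2, U=2) weight 1/512
  (Y=0, X=1, W=2, Z=3, U=1) weight 1/512
  (Y=0, X=2, W=0, Z=1, U=3) weight 1/288
  (Y=0, X=2, W=1, Z=2, U=2) weight 1/384
  (Y=0, X=2, W=2, Z=3, U=1) weight 1/1152
Group by U:
  weight(U=1) = 13/4608
  weight(U=2) = 7/1536
  weight(U=3) = 25/4608
Total weight = 13/4608 + 7/1536 + 25/4608 = 59/4608
P(U=1 | obs) = 13/4608 / 59/4608 = 13/59
P(U=2 | obs) = 7/1536 / 59/4608 = 21/59
P(U=3 | obs) = 25/4608 / 59/4608 = 25/59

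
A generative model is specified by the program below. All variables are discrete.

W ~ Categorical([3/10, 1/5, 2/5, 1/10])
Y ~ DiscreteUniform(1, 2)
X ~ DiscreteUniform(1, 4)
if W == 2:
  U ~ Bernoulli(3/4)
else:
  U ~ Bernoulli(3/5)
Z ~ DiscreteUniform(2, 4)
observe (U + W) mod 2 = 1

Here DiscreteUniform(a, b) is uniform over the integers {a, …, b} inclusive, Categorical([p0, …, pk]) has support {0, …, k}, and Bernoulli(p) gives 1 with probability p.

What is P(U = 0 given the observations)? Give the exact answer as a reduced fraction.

P(U = 0 | obs) = 1/5

Enumerate traces; 96 have nonzero weight after conditioning:
  (W=0, Y=1, X=1, U=1, Z=2) weight 3/400
  (W=0, Y=1, X=1, U=1, Z=3) weight 3/400
  (W=0, Y=1, X=1, U=1, Z=4) weight 3/400
  (W=0, Y=1, X=2, U=1, Z=2) weight 3/400
  (W=0, Y=1, X=2, U=1, Z=3) weight 3/400
  (W=0, Y=1, X=2, U=1, Z=4) weight 3/400
  (W=0, Y=1, X=3, U=1, Z=2) weight 3/400
  (W=0, Y=1, X=3, U=1, Z=3) weight 3/400
  (W=1, Y=1, X=1, U=0, Z=2) weight 1/300
  … 87 more
Group by U:
  weight(U=0) = 3/25
  weight(U=1) = 12/25
Total weight = 3/25 + 12/25 = 3/5
P(U=0 | obs) = 3/25 / 3/5 = 1/5
P(U=1 | obs) = 12/25 / 3/5 = 4/5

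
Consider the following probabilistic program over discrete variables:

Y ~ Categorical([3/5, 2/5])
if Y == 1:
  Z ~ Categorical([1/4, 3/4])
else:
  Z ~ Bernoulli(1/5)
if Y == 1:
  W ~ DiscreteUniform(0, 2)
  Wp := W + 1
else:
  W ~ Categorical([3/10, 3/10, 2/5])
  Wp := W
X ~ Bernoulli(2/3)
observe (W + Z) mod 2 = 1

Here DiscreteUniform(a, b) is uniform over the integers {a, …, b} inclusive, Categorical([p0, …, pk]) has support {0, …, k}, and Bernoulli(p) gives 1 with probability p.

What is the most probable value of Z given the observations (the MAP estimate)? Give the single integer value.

Enumerate traces; 12 have nonzero weight after conditioning:
  (Y=0, Z=0, W=1, X=0) weight 6/125
  (Y=0, Z=0, W=1, X=1) weight 12/125
  (Y=0, Z=1, W=0, X=0) weight 3/250
  (Y=0, Z=1, W=0, X=1) weight 3/125
  (Y=0, Z=1, W=2, X=0) weight 2/125
  (Y=0, Z=1, W=2, X=1) weight 4/125
  (Y=1, Z=0, W=1, X=0) weight 1/90
  (Y=1, Z=0, W=1, X=1) weight 1/45
  … 4 more
Group by Z:
  weight(Z=0) = 133/750
  weight(Z=1) = 71/250
Total weight = 133/750 + 71/250 = 173/375
P(Z=0 | obs) = 133/750 / 173/375 = 133/346
P(Z=1 | obs) = 71/250 / 173/375 = 213/346
argmax = 1

argmax_v P(Z = v | obs) = 1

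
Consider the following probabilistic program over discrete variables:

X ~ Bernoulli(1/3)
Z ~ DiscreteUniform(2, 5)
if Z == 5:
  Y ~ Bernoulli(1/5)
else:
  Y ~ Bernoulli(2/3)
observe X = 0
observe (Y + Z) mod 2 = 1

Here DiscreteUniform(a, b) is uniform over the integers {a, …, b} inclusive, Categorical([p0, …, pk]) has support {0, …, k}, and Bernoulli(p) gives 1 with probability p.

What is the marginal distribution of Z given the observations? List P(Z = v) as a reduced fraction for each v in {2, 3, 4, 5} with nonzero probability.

P(Z=2) = 10/37, P(Z=3) = 5/37, P(Z=4) = 10/37, P(Z=5) = 12/37

Enumerate traces; 4 have nonzero weight after conditioning:
  (X=0, Z=2, Y=1) weight 1/9
  (X=0, Z=3, Y=0) weight 1/18
  (X=0, Z=4, Y=1) weight 1/9
  (X=0, Z=5, Y=0) weight 2/15
Group by Z:
  weight(Z=2) = 1/9
  weight(Z=3) = 1/18
  weight(Z=4) = 1/9
  weight(Z=5) = 2/15
Total weight = 1/9 + 1/18 + 1/9 + 2/15 = 37/90
P(Z=2 | obs) = 1/9 / 37/90 = 10/37
P(Z=3 | obs) = 1/18 / 37/90 = 5/37
P(Z=4 | obs) = 1/9 / 37/90 = 10/37
P(Z=5 | obs) = 2/15 / 37/90 = 12/37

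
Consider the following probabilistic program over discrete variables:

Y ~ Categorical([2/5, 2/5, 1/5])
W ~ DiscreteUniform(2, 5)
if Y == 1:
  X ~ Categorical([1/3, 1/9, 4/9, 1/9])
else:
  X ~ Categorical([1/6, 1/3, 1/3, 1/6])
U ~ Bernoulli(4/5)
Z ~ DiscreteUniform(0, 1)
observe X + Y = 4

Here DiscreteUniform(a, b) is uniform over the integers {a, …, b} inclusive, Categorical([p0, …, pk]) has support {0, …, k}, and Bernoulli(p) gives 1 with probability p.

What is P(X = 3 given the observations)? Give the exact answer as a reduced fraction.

Enumerate traces; 32 have nonzero weight after conditioning:
  (Y=1, W=2, X=3, U=0, Z=0) weight 1/900
  (Y=1, W=2, X=3, U=0, Z=1) weight 1/900
  (Y=1, W=2, X=3, U=1, Z=0) weight 1/225
  (Y=1, W=2, X=3, U=1, Z=1) weight 1/225
  (Y=1, W=3, X=3, U=0, Z=0) weight 1/900
  (Y=1, W=3, X=3, U=0, Z=1) weight 1/900
  (Y=1, W=3, X=3, U=1, Z=0) weight 1/225
  (Y=1, W=3, X=3, U=1, Z=1) weight 1/225
  (Y=2, W=2, X=2, U=0, Z=0) weight 1/600
  … 23 more
Group by X:
  weight(X=2) = 1/15
  weight(X=3) = 2/45
Total weight = 1/15 + 2/45 = 1/9
P(X=2 | obs) = 1/15 / 1/9 = 3/5
P(X=3 | obs) = 2/45 / 1/9 = 2/5

P(X = 3 | obs) = 2/5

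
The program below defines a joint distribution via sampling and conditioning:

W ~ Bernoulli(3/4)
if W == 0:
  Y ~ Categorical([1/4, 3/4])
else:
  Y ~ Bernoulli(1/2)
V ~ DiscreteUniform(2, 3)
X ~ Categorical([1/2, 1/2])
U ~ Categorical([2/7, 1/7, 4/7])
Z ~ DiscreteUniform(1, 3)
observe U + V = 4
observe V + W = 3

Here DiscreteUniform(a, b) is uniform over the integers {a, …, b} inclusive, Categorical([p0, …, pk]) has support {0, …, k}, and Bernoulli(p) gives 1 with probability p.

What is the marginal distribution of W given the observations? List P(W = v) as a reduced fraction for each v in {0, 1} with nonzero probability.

P(W=0) = 1/13, P(W=1) = 12/13

Enumerate traces; 24 have nonzero weight after conditioning:
  (W=0, Y=0, V=3, X=0, U=1, Z=1) weight 1/1344
  (W=0, Y=0, V=3, X=0, U=1, Z=2) weight 1/1344
  (W=0, Y=0, V=3, X=0, U=1, Z=3) weight 1/1344
  (W=0, Y=0, V=3, X=1, U=1, Z=1) weight 1/1344
  (W=0, Y=0, V=3, X=1, U=1, Z=2) weight 1/1344
  (W=0, Y=0, V=3, X=1, U=1, Z=3) weight 1/1344
  (W=0, Y=1, V=3, X=0, U=1, Z=1) weight 1/448
  (W=0, Y=1, V=3, X=0, U=1, Z=2) weight 1/448
  (W=1, Y=0, V=2, X=0, U=2, Z=1) weight 1/56
  … 15 more
Group by W:
  weight(W=0) = 1/56
  weight(W=1) = 3/14
Total weight = 1/56 + 3/14 = 13/56
P(W=0 | obs) = 1/56 / 13/56 = 1/13
P(W=1 | obs) = 3/14 / 13/56 = 12/13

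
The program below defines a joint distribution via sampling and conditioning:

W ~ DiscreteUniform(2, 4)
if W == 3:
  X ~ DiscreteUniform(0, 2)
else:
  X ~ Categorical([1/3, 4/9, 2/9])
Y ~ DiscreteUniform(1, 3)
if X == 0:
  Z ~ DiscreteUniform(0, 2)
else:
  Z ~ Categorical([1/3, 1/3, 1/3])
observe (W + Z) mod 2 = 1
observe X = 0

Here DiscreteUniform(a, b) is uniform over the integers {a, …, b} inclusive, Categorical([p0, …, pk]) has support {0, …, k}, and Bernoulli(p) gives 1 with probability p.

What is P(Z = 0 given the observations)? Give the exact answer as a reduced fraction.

Enumerate traces; 12 have nonzero weight after conditioning:
  (W=2, X=0, Y=1, Z=1) weight 1/81
  (W=2, X=0, Y=2, Z=1) weight 1/81
  (W=2, X=0, Y=3, Z=1) weight 1/81
  (W=3, X=0, Y=1, Z=0) weight 1/81
  (W=3, X=0, Y=1, Z=2) weight 1/81
  (W=3, X=0, Y=2, Z=0) weight 1/81
  (W=3, X=0, Y=2, Z=2) weight 1/81
  (W=3, X=0, Y=3, Z=0) weight 1/81
  … 4 more
Group by Z:
  weight(Z=0) = 1/27
  weight(Z=1) = 2/27
  weight(Z=2) = 1/27
Total weight = 1/27 + 2/27 + 1/27 = 4/27
P(Z=0 | obs) = 1/27 / 4/27 = 1/4
P(Z=1 | obs) = 2/27 / 4/27 = 1/2
P(Z=2 | obs) = 1/27 / 4/27 = 1/4

P(Z = 0 | obs) = 1/4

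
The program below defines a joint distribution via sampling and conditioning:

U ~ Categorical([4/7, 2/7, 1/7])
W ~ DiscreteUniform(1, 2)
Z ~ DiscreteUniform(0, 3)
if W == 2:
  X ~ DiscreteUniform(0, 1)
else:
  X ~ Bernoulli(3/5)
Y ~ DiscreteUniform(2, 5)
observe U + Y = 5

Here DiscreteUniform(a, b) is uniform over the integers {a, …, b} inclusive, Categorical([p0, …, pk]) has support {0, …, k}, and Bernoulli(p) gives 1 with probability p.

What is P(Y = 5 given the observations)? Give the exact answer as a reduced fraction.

Enumerate traces; 48 have nonzero weight after conditioning:
  (U=0, W=1, Z=0, X=0, Y=5) weight 1/140
  (U=0, W=1, Z=0, X=1, Y=5) weight 3/280
  (U=0, W=1, Z=1, X=0, Y=5) weight 1/140
  (U=0, W=1, Z=1, X=1, Y=5) weight 3/280
  (U=0, W=1, Z=2, X=0, Y=5) weight 1/140
  (U=0, W=1, Z=2, X=1, Y=5) weight 3/280
  (U=0, W=1, Z=3, X=0, Y=5) weight 1/140
  (U=0, W=1, Z=3, X=1, Y=5) weight 3/280
  (U=1, W=1, Z=0, X=0, Y=4) weight 1/280
  (U=2, W=1, Z=0, X=0, Y=3) weight 1/560
  … 38 more
Group by Y:
  weight(Y=3) = 1/28
  weight(Y=4) = 1/14
  weight(Y=5) = 1/7
Total weight = 1/28 + 1/14 + 1/7 = 1/4
P(Y=3 | obs) = 1/28 / 1/4 = 1/7
P(Y=4 | obs) = 1/14 / 1/4 = 2/7
P(Y=5 | obs) = 1/7 / 1/4 = 4/7

P(Y = 5 | obs) = 4/7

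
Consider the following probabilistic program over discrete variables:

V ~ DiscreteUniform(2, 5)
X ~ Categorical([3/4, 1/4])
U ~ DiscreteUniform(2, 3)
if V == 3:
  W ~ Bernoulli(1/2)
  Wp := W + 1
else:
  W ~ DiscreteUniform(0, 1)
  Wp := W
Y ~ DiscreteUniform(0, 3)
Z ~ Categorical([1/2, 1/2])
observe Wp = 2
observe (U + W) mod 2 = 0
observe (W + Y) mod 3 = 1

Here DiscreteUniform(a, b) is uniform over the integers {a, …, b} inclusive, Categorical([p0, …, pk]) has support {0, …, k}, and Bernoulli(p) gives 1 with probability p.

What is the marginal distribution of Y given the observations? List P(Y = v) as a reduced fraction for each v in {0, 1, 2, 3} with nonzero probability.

P(Y=0) = 1/2, P(Y=3) = 1/2

Enumerate traces; 8 have nonzero weight after conditioning:
  (V=3, X=0, U=3, W=1, Y=0, Z=0) weight 3/512
  (V=3, X=0, U=3, W=1, Y=0, Z=1) weight 3/512
  (V=3, X=0, U=3, W=1, Y=3, Z=0) weight 3/512
  (V=3, X=0, U=3, W=1, Y=3, Z=1) weight 3/512
  (V=3, X=1, U=3, W=1, Y=0, Z=0) weight 1/512
  (V=3, X=1, U=3, W=1, Y=0, Z=1) weight 1/512
  (V=3, X=1, U=3, W=1, Y=3, Z=0) weight 1/512
  (V=3, X=1, U=3, W=1, Y=3, Z=1) weight 1/512
Group by Y:
  weight(Y=0) = 1/64
  weight(Y=3) = 1/64
Total weight = 1/64 + 1/64 = 1/32
P(Y=0 | obs) = 1/64 / 1/32 = 1/2
P(Y=3 | obs) = 1/64 / 1/32 = 1/2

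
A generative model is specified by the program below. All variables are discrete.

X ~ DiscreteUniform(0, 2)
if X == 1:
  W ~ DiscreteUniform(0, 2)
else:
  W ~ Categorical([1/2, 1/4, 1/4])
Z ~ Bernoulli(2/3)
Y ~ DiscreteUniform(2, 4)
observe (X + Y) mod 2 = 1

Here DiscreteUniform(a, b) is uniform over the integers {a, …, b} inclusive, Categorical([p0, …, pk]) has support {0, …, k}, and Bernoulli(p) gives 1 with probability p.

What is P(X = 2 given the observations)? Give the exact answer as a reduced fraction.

P(X = 2 | obs) = 1/4

Enumerate traces; 24 have nonzero weight after conditioning:
  (X=0, W=0, Z=0, Y=3) weight 1/54
  (X=0, W=0, Z=1, Y=3) weight 1/27
  (X=0, W=1, Z=0, Y=3) weight 1/108
  (X=0, W=1, Z=1, Y=3) weight 1/54
  (X=0, W=2, Z=0, Y=3) weight 1/108
  (X=0, W=2, Z=1, Y=3) weight 1/54
  (X=1, W=0, Z=0, Y=2) weight 1/81
  (X=1, W=0, Z=0, Y=4) weight 1/81
  (X=2, W=0, Z=0, Y=3) weight 1/54
  … 15 more
Group by X:
  weight(X=0) = 1/9
  weight(X=1) = 2/9
  weight(X=2) = 1/9
Total weight = 1/9 + 2/9 + 1/9 = 4/9
P(X=0 | obs) = 1/9 / 4/9 = 1/4
P(X=1 | obs) = 2/9 / 4/9 = 1/2
P(X=2 | obs) = 1/9 / 4/9 = 1/4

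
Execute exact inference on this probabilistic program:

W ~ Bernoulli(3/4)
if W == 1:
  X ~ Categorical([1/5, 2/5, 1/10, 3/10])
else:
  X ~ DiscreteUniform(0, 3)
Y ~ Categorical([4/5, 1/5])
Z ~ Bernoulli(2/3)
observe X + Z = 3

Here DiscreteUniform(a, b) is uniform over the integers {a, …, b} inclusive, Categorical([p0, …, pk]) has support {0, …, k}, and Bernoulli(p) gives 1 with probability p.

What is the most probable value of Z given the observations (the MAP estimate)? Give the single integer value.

Enumerate traces; 8 have nonzero weight after conditioning:
  (W=0, X=2, Y=0, Z=1) weight 1/30
  (W=0, X=2, Y=1, Z=1) weight 1/120
  (W=0, X=3, Y=0, Z=0) weight 1/60
  (W=0, X=3, Y=1, Z=0) weight 1/240
  (W=1, X=2, Y=0, Z=1) weight 1/25
  (W=1, X=2, Y=1, Z=1) weight 1/100
  (W=1, X=3, Y=0, Z=0) weight 3/50
  (W=1, X=3, Y=1, Z=0) weight 3/200
Group by Z:
  weight(Z=0) = 23/240
  weight(Z=1) = 11/120
Total weight = 23/240 + 11/120 = 3/16
P(Z=0 | obs) = 23/240 / 3/16 = 23/45
P(Z=1 | obs) = 11/120 / 3/16 = 22/45
argmax = 0

argmax_v P(Z = v | obs) = 0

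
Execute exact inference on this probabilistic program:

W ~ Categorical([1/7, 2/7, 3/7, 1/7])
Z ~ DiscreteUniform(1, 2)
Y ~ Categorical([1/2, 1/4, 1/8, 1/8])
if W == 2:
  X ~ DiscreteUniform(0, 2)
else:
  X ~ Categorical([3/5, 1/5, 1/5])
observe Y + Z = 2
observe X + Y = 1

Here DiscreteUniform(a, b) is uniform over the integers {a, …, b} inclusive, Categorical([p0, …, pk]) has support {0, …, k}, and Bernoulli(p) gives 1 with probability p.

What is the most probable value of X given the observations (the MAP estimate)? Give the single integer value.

argmax_v P(X = v | obs) = 1

Enumerate traces; 8 have nonzero weight after conditioning:
  (W=0, Z=1, Y=1, X=0) weight 3/280
  (W=0, Z=2, Y=0, X=1) weight 1/140
  (W=1, Z=1, Y=1, X=0) weight 3/140
  (W=1, Z=2, Y=0, X=1) weight 1/70
  (W=2, Z=1, Y=1, X=0) weight 1/56
  (W=2, Z=2, Y=0, X=1) weight 1/28
  (W=3, Z=1, Y=1, X=0) weight 3/280
  (W=3, Z=2, Y=0, X=1) weight 1/140
Group by X:
  weight(X=0) = 17/280
  weight(X=1) = 9/140
Total weight = 17/280 + 9/140 = 1/8
P(X=0 | obs) = 17/280 / 1/8 = 17/35
P(X=1 | obs) = 9/140 / 1/8 = 18/35
argmax = 1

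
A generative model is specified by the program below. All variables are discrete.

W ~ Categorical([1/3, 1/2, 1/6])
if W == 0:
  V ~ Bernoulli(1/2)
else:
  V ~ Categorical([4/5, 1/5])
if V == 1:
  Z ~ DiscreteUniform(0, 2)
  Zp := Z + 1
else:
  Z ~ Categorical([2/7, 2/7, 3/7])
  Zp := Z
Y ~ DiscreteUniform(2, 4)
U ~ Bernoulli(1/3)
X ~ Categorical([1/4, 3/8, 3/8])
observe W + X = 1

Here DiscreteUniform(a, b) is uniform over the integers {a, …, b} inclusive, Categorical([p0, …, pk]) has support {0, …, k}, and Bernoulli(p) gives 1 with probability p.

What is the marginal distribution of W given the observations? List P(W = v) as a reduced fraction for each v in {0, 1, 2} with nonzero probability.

Enumerate traces; 72 have nonzero weight after conditioning:
  (W=0, V=0, Z=0, Y=2, U=0, X=1) weight 1/252
  (W=0, V=0, Z=0, Y=2, U=1, X=1) weight 1/504
  (W=0, V=0, Z=0, Y=3, U=0, X=1) weight 1/252
  (W=0, V=0, Z=0, Y=3, U=1, X=1) weight 1/504
  (W=0, V=0, Z=0, Y=4, U=0, X=1) weight 1/252
  (W=0, V=0, Z=0, Y=4, U=1, X=1) weight 1/504
  (W=0, V=0, Z=1, Y=2, U=0, X=1) weight 1/252
  (W=0, V=0, Z=1, Y=2, U=1, X=1) weight 1/504
  (W=1, V=0, Z=0, Y=2, U=0, X=0) weight 2/315
  … 63 more
Group by W:
  weight(W=0) = 1/8
  weight(W=1) = 1/8
Total weight = 1/8 + 1/8 = 1/4
P(W=0 | obs) = 1/8 / 1/4 = 1/2
P(W=1 | obs) = 1/8 / 1/4 = 1/2

P(W=0) = 1/2, P(W=1) = 1/2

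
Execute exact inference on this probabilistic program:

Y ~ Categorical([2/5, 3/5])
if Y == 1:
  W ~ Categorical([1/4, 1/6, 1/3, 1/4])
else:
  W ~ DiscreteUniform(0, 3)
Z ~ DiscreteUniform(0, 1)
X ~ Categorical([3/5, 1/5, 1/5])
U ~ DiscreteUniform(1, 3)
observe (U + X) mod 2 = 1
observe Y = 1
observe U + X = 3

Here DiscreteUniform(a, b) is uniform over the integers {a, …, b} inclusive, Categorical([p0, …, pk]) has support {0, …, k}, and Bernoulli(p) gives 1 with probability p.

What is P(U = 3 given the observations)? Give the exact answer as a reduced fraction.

P(U = 3 | obs) = 3/5

Enumerate traces; 24 have nonzero weight after conditioning:
  (Y=1, W=0, Z=0, X=0, U=3) weight 3/200
  (Y=1, W=0, Z=0, X=1, U=2) weight 1/200
  (Y=1, W=0, Z=0, X=2, U=1) weight 1/200
  (Y=1, W=0, Z=1, X=0, U=3) weight 3/200
  (Y=1, W=0, Z=1, X=1, U=2) weight 1/200
  (Y=1, W=0, Z=1, X=2, U=1) weight 1/200
  (Y=1, W=1, Z=0, X=0, U=3) weight 1/100
  (Y=1, W=1, Z=0, X=1, U=2) weight 1/300
  … 16 more
Group by U:
  weight(U=1) = 1/25
  weight(U=2) = 1/25
  weight(U=3) = 3/25
Total weight = 1/25 + 1/25 + 3/25 = 1/5
P(U=1 | obs) = 1/25 / 1/5 = 1/5
P(U=2 | obs) = 1/25 / 1/5 = 1/5
P(U=3 | obs) = 3/25 / 1/5 = 3/5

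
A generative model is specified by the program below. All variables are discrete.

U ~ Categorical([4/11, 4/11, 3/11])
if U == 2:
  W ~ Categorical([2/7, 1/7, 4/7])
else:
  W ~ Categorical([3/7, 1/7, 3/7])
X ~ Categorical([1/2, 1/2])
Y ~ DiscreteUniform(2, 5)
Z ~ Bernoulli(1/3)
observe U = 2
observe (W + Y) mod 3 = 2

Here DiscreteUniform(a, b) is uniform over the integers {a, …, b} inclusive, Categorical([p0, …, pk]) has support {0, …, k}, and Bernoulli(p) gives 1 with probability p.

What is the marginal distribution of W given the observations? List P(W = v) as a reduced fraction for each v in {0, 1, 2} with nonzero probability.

P(W=0) = 4/9, P(W=1) = 1/9, P(W=2) = 4/9

Enumerate traces; 16 have nonzero weight after conditioning:
  (U=2, W=0, X=0, Y=2, Z=0) weight 1/154
  (U=2, W=0, X=0, Y=2, Z=1) weight 1/308
  (U=2, W=0, X=0, Y=5, Z=0) weight 1/154
  (U=2, W=0, X=0, Y=5, Z=1) weight 1/308
  (U=2, W=0, X=1, Y=2, Z=0) weight 1/154
  (U=2, W=0, X=1, Y=2, Z=1) weight 1/308
  (U=2, W=0, X=1, Y=5, Z=0) weight 1/154
  (U=2, W=0, X=1, Y=5, Z=1) weight 1/308
  (U=2, W=1, X=0, Y=4, Z=0) weight 1/308
  (U=2, W=2, X=0, Y=3, Z=0) weight 1/77
  … 6 more
Group by W:
  weight(W=0) = 3/77
  weight(W=1) = 3/308
  weight(W=2) = 3/77
Total weight = 3/77 + 3/308 + 3/77 = 27/308
P(W=0 | obs) = 3/77 / 27/308 = 4/9
P(W=1 | obs) = 3/308 / 27/308 = 1/9
P(W=2 | obs) = 3/77 / 27/308 = 4/9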